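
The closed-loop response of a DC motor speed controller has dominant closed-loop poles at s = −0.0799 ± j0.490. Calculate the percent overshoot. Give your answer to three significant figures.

|pole| = ω_n = √(0.0799² + 0.490²) = 0.496 rad/s; ζ = cos θ = σ/ω_n = 0.161.
%OS = 100·exp(−πζ/√(1−ζ²)) = 59.9%.

%OS ≈ 59.9%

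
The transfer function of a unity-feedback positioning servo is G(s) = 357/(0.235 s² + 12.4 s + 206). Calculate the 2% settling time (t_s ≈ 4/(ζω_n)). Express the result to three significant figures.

Dividing through by 0.235: denominator becomes s² + 52.77 s + 876.6.
So ω_n = √876.6 = 29.6 rad/s and ζ = 52.77/(2·29.6) = 0.891.
t_s ≈ 4/(ζω_n) = 0.152 s.

t_s ≈ 0.152 s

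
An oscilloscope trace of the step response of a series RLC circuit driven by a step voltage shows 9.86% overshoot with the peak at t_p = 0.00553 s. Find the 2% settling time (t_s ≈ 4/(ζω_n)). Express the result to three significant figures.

t_s ≈ 0.00955 s

ζ from %OS: ζ = |ln 0.0986|/√(π²+ln²0.0986) = 0.594.
From t_p = π/ω_d, ω_d = π/0.00553 = 568 rad/s, so ω_n = ω_d/√(1−ζ²) = 706 rad/s.
t_s ≈ 4/(ζω_n) = 4/(0.594·706) = 0.00955 s.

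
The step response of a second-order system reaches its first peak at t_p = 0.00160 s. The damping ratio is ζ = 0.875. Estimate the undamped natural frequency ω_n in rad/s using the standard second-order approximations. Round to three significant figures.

ω_n ≈ 4060 rad/s

Peak time t_p = π/ω_d, so ω_d = π/t_p = π/0.00160 = 1960 rad/s.
ω_n = ω_d/√(1−ζ²) = 1960/√0.234 = 4060 rad/s.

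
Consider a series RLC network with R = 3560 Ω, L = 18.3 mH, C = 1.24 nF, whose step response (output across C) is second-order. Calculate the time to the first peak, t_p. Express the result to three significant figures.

For a series RLC circuit (capacitor voltage as output), ω_n = 1/√(LC) = 1/√(18.3 mH · 1.24 nF) = 210000 rad/s.
ζ = (R/2)·√(C/L) = (3560/2)·√(1.24 nF/18.3 mH) = 0.463.
ω_d = ω_n√(1−ζ²) = 186000 rad/s. t_p = π/ω_d = 0.0000169 s.

t_p ≈ 0.0000169 s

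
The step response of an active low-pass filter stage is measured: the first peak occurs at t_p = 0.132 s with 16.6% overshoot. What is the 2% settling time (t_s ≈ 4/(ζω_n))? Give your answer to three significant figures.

ζ from %OS: ζ = |ln 0.166|/√(π²+ln²0.166) = 0.496.
t_p = π/ω_d ⇒ ω_d = 23.8 rad/s; then ω_n = ω_d/√(1−ζ²) = 27.4 rad/s.
t_s ≈ 4/(ζω_n) = 4/(0.496·27.4) = 0.294 s.

t_s ≈ 0.294 s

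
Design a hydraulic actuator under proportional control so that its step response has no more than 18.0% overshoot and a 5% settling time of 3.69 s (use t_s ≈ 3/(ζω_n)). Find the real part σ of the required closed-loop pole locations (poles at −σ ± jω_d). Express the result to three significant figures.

The settling-time spec alone fixes σ = ζω_n = 3/t_s = 3/3.69 = 0.813.
(Overshoot then fixes ζ = 0.479 and hence ω_d = σ·√(1−ζ²)/ζ = 1.49 rad/s.)

σ ≈ 0.813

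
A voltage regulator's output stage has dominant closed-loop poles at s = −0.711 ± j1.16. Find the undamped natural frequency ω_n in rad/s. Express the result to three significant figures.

ω_n ≈ 1.36 rad/s

With σ = 0.711, ω_d = 1.16: ω_n = √(σ²+ω_d²) = 1.36 rad/s, ζ = σ/ω_n = 0.523.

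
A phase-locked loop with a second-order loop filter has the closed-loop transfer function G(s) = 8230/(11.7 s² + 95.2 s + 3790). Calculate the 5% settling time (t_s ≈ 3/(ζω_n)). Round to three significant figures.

t_s ≈ 0.737 s

Dividing through by 11.7: denominator becomes s² + 8.137 s + 323.9.
So ω_n = √323.9 = 18.0 rad/s and ζ = 8.137/(2·18.0) = 0.226.
t_s ≈ 3/(ζω_n) = 0.737 s.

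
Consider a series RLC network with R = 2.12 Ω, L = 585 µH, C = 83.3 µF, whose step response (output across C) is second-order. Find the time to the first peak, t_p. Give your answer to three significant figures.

For a series RLC circuit (capacitor voltage as output), ω_n = 1/√(LC) = 1/√(585 µH · 83.3 µF) = 4530 rad/s.
ζ = (R/2)·√(C/L) = (2.12/2)·√(83.3 µF/585 µH) = 0.400.
ω_d = 4530·√(1 − 0.400²) = 4150 rad/s. t_p = π/ω_d = 0.000757 s.

t_p ≈ 0.000757 s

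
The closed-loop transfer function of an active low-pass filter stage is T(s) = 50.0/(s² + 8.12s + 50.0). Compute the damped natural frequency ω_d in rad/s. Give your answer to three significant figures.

ω_d ≈ 5.79 rad/s

Comparing the denominator to s² + 2ζω_n s + ω_n²: ω_n = √50.0 = 7.07 rad/s, and 2ζω_n = 8.12 so ζ = 8.12/(2·7.07) = 0.574.
ω_d = 7.07·√(1 − 0.574²) = 5.79 rad/s.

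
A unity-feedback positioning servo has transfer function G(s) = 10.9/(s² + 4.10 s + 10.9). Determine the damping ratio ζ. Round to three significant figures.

Comparing the denominator to s² + 2ζω_n s + ω_n²: ω_n = √10.9 = 3.30 rad/s, and 2ζω_n = 4.10 so ζ = 4.10/(2·3.30) = 0.621.

ζ ≈ 0.621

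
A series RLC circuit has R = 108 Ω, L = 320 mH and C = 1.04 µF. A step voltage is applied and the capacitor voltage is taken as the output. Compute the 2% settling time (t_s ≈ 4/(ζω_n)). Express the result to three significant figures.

t_s ≈ 0.0237 s

For a series RLC circuit (capacitor voltage as output), ω_n = 1/√(LC) = 1/√(320 mH · 1.04 µF) = 1730 rad/s.
ζ = (R/2)·√(C/L) = (108/2)·√(1.04 µF/320 mH) = 0.0973.
t_s ≈ 4/(ζω_n) = 0.0237 s.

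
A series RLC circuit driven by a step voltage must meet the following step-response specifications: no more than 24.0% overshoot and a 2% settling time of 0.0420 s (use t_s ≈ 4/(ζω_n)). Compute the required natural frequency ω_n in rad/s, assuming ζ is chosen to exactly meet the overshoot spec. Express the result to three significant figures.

ω_n ≈ 230 rad/s

From %OS = 100·exp(−πζ/√(1−ζ²)), invert to get ζ = −ln(OS)/√(π² + ln²(OS)) with OS = 0.240.
−ln 0.240 = 1.427, so ζ = 1.427/√(π² + 2.037) = 0.414.
From t_s ≈ 4/(ζω_n): ω_n = 4/(ζ·t_s) = 4/(0.414·0.0420) = 230 rad/s.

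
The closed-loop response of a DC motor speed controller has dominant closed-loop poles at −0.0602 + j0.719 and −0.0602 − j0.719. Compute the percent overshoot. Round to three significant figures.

%OS ≈ 76.9%

|pole| = ω_n = √(0.0602² + 0.719²) = 0.722 rad/s; ζ = cos θ = σ/ω_n = 0.0834.
%OS = 100·exp(−πζ/√(1−ζ²)) = 76.9%.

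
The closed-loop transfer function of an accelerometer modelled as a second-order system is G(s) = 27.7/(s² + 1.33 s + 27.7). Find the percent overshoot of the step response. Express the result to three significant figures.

Matching coefficients with s² + 2ζω_n s + ω_n² gives ω_n² = 27.7 ⇒ ω_n = 5.26 rad/s, and ζ = 1.33/(2ω_n) = 0.126.
%OS = 100·exp(−πζ/√(1−ζ²)) = 67.0%.

%OS ≈ 67.0%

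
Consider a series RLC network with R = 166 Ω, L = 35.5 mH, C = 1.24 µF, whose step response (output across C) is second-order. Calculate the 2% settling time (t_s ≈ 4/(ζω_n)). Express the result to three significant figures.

t_s ≈ 0.00171 s

For a series RLC circuit (capacitor voltage as output), ω_n = 1/√(LC) = 1/√(35.5 mH · 1.24 µF) = 4770 rad/s.
ζ = (R/2)·√(C/L) = (166/2)·√(1.24 µF/35.5 mH) = 0.491.
t_s ≈ 4/(ζω_n) = 0.00171 s.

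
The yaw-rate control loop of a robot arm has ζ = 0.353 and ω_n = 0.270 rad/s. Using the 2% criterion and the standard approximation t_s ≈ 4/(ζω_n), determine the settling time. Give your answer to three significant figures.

t_s ≈ 42.0 s

t_s ≈ 4/(ζω_n) = 4/(0.353 × 0.270) = 42.0 s.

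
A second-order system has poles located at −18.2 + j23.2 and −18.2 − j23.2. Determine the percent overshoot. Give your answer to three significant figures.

%OS ≈ 8.50%

With σ = 18.2, ω_d = 23.2: ω_n = √(σ²+ω_d²) = 29.5 rad/s, ζ = σ/ω_n = 0.617.
%OS = 100·exp(−πζ/√(1−ζ²)) = 8.50%.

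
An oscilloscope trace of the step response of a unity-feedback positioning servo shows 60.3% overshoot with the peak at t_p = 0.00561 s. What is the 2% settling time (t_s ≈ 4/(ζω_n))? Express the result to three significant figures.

From the overshoot, ζ = −ln(OS)/√(π²+ln²(OS)) = 0.159.
From t_p = π/ω_d, ω_d = π/0.00561 = 560 rad/s, so ω_n = ω_d/√(1−ζ²) = 567 rad/s.
t_s ≈ 4/(ζω_n) = 4/(0.159·567) = 0.0444 s.

t_s ≈ 0.0444 s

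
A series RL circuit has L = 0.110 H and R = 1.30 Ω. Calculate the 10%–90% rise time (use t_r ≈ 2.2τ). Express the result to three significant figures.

t_r ≈ 0.186 s

τ = L/R = 0.110/1.30 = 0.0846 s.
t_r ≈ 2.2τ = 0.186 s.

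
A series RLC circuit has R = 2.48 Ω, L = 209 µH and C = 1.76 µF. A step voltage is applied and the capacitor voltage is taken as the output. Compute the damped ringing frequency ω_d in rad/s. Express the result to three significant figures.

For a series RLC circuit (capacitor voltage as output), ω_n = 1/√(LC) = 1/√(209 µH · 1.76 µF) = 52100 rad/s.
ζ = (R/2)·√(C/L) = (2.48/2)·√(1.76 µF/209 µH) = 0.114.
ω_d = 52100·√(1 − 0.114²) = 51800 rad/s.

ω_d ≈ 51800 rad/s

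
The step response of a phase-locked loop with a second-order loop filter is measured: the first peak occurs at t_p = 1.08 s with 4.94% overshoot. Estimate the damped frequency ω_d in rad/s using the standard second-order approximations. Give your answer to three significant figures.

t_p = π/ω_d, so ω_d = π/1.08 = 2.91 rad/s.

ω_d ≈ 2.91 rad/s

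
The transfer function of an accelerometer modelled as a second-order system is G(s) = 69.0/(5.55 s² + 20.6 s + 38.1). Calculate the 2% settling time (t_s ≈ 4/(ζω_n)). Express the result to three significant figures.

t_s ≈ 2.16 s

Dividing through by 5.55: denominator becomes s² + 3.712 s + 6.865.
So ω_n = √6.865 = 2.62 rad/s and ζ = 3.712/(2·2.62) = 0.708.
t_s ≈ 4/(ζω_n) = 2.16 s.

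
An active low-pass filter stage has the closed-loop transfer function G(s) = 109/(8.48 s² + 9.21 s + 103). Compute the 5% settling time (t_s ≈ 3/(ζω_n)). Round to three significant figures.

Dividing through by 8.48: denominator becomes s² + 1.086 s + 12.15.
So ω_n = √12.15 = 3.49 rad/s and ζ = 1.086/(2·3.49) = 0.156.
t_s ≈ 3/(ζω_n) = 5.52 s.

t_s ≈ 5.52 s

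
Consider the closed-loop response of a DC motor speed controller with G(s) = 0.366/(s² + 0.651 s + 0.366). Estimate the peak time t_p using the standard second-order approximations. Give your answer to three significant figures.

t_p ≈ 6.16 s

Comparing the denominator to s² + 2ζω_n s + ω_n²: ω_n = √0.366 = 0.605 rad/s, and 2ζω_n = 0.651 so ζ = 0.651/(2·0.605) = 0.538.
ω_d = 0.605·√(1 − 0.538²) = 0.510 rad/s. Then t_p = π/ω_d = 6.16 s.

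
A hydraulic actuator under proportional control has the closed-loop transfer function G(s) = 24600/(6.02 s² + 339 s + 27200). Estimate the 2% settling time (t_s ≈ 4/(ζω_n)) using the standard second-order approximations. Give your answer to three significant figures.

t_s ≈ 0.142 s

Dividing through by 6.02: denominator becomes s² + 56.31 s + 4518.
So ω_n = √4518 = 67.2 rad/s and ζ = 56.31/(2·67.2) = 0.419.
t_s ≈ 4/(ζω_n) = 0.142 s.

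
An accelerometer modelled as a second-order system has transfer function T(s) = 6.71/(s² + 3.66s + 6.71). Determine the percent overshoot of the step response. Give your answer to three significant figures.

ω_n = √6.71 = 2.59 rad/s; ζ = 3.66/(2·2.59) = 0.706.
Overshoot: exp(−π·0.706/√(1−0.706²)) = 0.0435, i.e. 4.35%.

%OS ≈ 4.35%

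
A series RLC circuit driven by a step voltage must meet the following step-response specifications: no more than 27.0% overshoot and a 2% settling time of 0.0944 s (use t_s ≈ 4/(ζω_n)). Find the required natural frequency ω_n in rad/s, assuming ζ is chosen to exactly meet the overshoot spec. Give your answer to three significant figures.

Inverting the overshoot relation: ζ = |ln 0.270|/√(π² + ln²0.270) = 0.385.
Then ω_n = 4/(ζ t_s) = 4/(0.385 × 0.0944) = 110 rad/s.

ω_n ≈ 110 rad/s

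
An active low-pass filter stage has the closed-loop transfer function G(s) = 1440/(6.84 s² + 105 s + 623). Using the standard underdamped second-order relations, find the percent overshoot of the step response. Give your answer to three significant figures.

%OS ≈ 1.42%

Dividing through by 6.84: denominator becomes s² + 15.35 s + 91.08.
So ω_n = √91.08 = 9.54 rad/s and ζ = 15.35/(2·9.54) = 0.804.
Overshoot: exp(−π·0.804/√(1−0.804²)) = 0.0142, i.e. 1.42%.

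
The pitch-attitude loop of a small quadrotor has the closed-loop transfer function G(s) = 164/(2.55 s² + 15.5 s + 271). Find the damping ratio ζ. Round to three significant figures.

ζ ≈ 0.295

Dividing through by 2.55: denominator becomes s² + 6.078 s + 106.3.
So ω_n = √106.3 = 10.3 rad/s and ζ = 6.078/(2·10.3) = 0.295.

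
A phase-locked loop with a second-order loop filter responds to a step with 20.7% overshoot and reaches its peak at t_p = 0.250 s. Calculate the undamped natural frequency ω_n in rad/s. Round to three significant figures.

From the overshoot, ζ = −ln(OS)/√(π²+ln²(OS)) = 0.448.
From t_p = π/ω_d, ω_d = π/0.250 = 12.6 rad/s, so ω_n = ω_d/√(1−ζ²) = 14.1 rad/s.

ω_n ≈ 14.1 rad/s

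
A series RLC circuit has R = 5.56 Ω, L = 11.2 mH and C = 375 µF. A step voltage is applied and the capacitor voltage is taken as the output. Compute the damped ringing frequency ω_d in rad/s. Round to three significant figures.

ω_d ≈ 420 rad/s

For a series RLC circuit (capacitor voltage as output), ω_n = 1/√(LC) = 1/√(11.2 mH · 375 µF) = 488 rad/s.
ζ = (R/2)·√(C/L) = (5.56/2)·√(375 µF/11.2 mH) = 0.509.
The damped frequency ω_d = ω_n√(1−ζ²) = 420 rad/s.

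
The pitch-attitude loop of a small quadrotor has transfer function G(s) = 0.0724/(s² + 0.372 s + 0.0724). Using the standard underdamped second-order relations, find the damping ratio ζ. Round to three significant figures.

ζ ≈ 0.691

ω_n = √0.0724 = 0.269 rad/s; ζ = 0.372/(2·0.269) = 0.691.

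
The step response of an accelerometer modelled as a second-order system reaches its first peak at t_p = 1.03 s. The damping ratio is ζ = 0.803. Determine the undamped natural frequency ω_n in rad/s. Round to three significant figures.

Peak time t_p = π/ω_d, so ω_d = π/t_p = π/1.03 = 3.05 rad/s.
ω_n = ω_d/√(1−ζ²) = 3.05/√0.355 = 5.12 rad/s.

ω_n ≈ 5.12 rad/s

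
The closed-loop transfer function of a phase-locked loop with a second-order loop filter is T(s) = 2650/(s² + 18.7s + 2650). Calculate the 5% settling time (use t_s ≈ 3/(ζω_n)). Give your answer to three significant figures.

Matching coefficients with s² + 2ζω_n s + ω_n² gives ω_n² = 2650 ⇒ ω_n = 51.5 rad/s, and ζ = 18.7/(2ω_n) = 0.182.
t_s ≈ 3/(ζω_n) = 3/(0.182·51.5) = 0.321 s.

t_s ≈ 0.321 s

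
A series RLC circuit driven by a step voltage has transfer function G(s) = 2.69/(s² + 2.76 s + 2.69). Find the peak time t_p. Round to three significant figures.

t_p ≈ 3.54 s

ω_n = √2.69 = 1.64 rad/s; ζ = 2.76/(2·1.64) = 0.841.
The damped frequency ω_d = ω_n√(1−ζ²) = 0.886 rad/s. Then t_p = π/ω_d = 3.54 s.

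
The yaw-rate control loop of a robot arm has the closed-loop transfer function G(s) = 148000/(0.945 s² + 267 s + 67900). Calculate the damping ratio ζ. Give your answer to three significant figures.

Dividing through by 0.945: denominator becomes s² + 282.5 s + 71850.
So ω_n = √71850 = 268 rad/s and ζ = 282.5/(2·268) = 0.527.

ζ ≈ 0.527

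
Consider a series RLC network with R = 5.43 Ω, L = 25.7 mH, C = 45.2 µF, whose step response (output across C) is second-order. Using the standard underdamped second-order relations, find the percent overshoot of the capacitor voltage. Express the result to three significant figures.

%OS ≈ 69.8%

For a series RLC circuit (capacitor voltage as output), ω_n = 1/√(LC) = 1/√(25.7 mH · 45.2 µF) = 928 rad/s.
ζ = (R/2)·√(C/L) = (5.43/2)·√(45.2 µF/25.7 mH) = 0.114.
%OS = 100·exp(−πζ/√(1−ζ²)) = 69.8%.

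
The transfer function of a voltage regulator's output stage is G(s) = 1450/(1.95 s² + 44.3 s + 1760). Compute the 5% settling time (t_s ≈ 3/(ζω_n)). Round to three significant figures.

t_s ≈ 0.264 s

Dividing through by 1.95: denominator becomes s² + 22.72 s + 902.6.
So ω_n = √902.6 = 30.0 rad/s and ζ = 22.72/(2·30.0) = 0.378.
t_s ≈ 3/(ζω_n) = 0.264 s.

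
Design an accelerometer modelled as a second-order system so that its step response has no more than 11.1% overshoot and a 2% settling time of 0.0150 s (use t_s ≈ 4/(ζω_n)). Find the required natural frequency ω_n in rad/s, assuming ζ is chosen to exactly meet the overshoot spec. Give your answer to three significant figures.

ω_n ≈ 465 rad/s

From %OS = 100·exp(−πζ/√(1−ζ²)), invert to get ζ = −ln(OS)/√(π² + ln²(OS)) with OS = 0.111.
−ln 0.111 = 2.198, so ζ = 2.198/√(π² + 4.832) = 0.573.
Then ω_n = 4/(ζ t_s) = 4/(0.573 × 0.0150) = 465 rad/s.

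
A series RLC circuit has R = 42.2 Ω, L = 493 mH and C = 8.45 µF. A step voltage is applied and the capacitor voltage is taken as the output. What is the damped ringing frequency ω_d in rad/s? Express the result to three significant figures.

ω_d ≈ 488 rad/s

For a series RLC circuit (capacitor voltage as output), ω_n = 1/√(LC) = 1/√(493 mH · 8.45 µF) = 490 rad/s.
ζ = (R/2)·√(C/L) = (42.2/2)·√(8.45 µF/493 mH) = 0.0874.
The damped frequency ω_d = ω_n√(1−ζ²) = 488 rad/s.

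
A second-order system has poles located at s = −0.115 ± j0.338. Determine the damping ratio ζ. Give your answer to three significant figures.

ζ ≈ 0.322

|pole| = ω_n = √(0.115² + 0.338²) = 0.357 rad/s; ζ = cos θ = σ/ω_n = 0.322.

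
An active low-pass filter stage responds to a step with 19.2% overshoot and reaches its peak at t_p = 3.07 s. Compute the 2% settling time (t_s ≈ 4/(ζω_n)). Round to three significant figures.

The overshoot fixes ζ = −ln(OS)/√(π²+ln²(OS)) = 0.465.
From t_p = π/ω_d, ω_d = π/3.07 = 1.02 rad/s, so ω_n = ω_d/√(1−ζ²) = 1.16 rad/s.
t_s ≈ 4/(ζω_n) = 4/(0.465·1.16) = 7.44 s.

t_s ≈ 7.44 s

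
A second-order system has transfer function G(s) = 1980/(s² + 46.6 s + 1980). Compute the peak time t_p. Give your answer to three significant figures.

t_p ≈ 0.0829 s

ω_n = √1980 = 44.5 rad/s; ζ = 46.6/(2·44.5) = 0.524.
The damped frequency ω_d = ω_n√(1−ζ²) = 37.9 rad/s. Then t_p = π/ω_d = 0.0829 s.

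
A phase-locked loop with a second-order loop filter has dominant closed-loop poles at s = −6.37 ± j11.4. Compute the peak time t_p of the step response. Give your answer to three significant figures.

t_p = π/ω_d with ω_d = 11.4 (the imaginary part), so t_p = 0.276 s.

t_p ≈ 0.276 s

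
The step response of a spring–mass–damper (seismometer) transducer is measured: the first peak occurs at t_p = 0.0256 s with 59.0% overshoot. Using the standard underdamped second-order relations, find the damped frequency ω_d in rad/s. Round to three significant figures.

ω_d ≈ 123 rad/s

t_p = π/ω_d, so ω_d = π/0.0256 = 123 rad/s.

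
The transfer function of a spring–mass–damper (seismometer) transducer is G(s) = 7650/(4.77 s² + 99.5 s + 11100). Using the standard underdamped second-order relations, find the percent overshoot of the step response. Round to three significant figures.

Dividing through by 4.77: denominator becomes s² + 20.86 s + 2327.
So ω_n = √2327 = 48.2 rad/s and ζ = 20.86/(2·48.2) = 0.216.
%OS = 100·exp(−πζ/√(1−ζ²)) = 49.9%.

%OS ≈ 49.9%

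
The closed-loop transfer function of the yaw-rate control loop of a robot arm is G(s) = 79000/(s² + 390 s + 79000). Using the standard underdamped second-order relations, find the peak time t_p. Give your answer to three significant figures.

t_p ≈ 0.0155 s

Matching coefficients with s² + 2ζω_n s + ω_n² gives ω_n² = 79000 ⇒ ω_n = 281 rad/s, and ζ = 390/(2ω_n) = 0.694.
The damped frequency ω_d = ω_n√(1−ζ²) = 202 rad/s. Then t_p = π/ω_d = 0.0155 s.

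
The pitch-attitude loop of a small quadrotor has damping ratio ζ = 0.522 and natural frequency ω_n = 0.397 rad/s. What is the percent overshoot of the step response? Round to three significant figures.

%OS ≈ 14.6%

For an underdamped second-order system, %OS = 100·exp(−πζ/√(1−ζ²)).
πζ/√(1−ζ²) = π·0.522/√(1−0.272) = 1.923, so %OS = 100·e^(−1.923) = 14.6%.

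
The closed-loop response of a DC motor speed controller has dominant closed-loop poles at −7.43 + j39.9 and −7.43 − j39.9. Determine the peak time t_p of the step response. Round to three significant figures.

t_p ≈ 0.0787 s

t_p = π/ω_d with ω_d = 39.9 (the imaginary part), so t_p = 0.0787 s.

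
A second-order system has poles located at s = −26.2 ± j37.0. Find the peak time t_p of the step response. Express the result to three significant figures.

t_p = π/ω_d with ω_d = 37.0 (the imaginary part), so t_p = 0.0849 s.

t_p ≈ 0.0849 s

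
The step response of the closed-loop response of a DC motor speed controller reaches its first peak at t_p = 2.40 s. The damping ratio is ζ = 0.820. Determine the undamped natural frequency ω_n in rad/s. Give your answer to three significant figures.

Peak time t_p = π/ω_d, so ω_d = π/t_p = π/2.40 = 1.31 rad/s.
ω_n = ω_d/√(1−ζ²) = 1.31/√0.328 = 2.29 rad/s.

ω_n ≈ 2.29 rad/s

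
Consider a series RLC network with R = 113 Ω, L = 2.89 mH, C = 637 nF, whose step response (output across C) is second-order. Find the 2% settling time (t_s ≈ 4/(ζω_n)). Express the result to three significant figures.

For a series RLC circuit (capacitor voltage as output), ω_n = 1/√(LC) = 1/√(2.89 mH · 637 nF) = 23300 rad/s.
ζ = (R/2)·√(C/L) = (113/2)·√(637 nF/2.89 mH) = 0.839.
t_s ≈ 4/(ζω_n) = 0.000205 s.

t_s ≈ 0.000205 s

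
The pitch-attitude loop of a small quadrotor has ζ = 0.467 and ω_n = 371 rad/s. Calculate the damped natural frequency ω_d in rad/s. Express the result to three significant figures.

ω_d ≈ 328 rad/s

ω_d = ω_n√(1−ζ²) = 371·√0.782 = 328 rad/s.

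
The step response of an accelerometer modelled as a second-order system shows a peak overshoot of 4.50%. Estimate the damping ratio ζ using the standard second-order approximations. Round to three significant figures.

ζ ≈ 0.703

Inverting the overshoot relation: ζ = |ln 0.0450|/√(π² + ln²0.0450) = 0.703.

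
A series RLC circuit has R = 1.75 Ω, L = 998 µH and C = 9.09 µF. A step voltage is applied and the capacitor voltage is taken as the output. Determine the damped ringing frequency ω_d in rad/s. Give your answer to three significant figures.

For a series RLC circuit (capacitor voltage as output), ω_n = 1/√(LC) = 1/√(998 µH · 9.09 µF) = 10500 rad/s.
ζ = (R/2)·√(C/L) = (1.75/2)·√(9.09 µF/998 µH) = 0.0835.
The damped frequency ω_d = ω_n√(1−ζ²) = 10500 rad/s.

ω_d ≈ 10500 rad/s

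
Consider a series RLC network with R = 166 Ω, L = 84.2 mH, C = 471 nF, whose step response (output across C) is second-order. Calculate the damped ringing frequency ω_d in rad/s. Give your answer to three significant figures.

For a series RLC circuit (capacitor voltage as output), ω_n = 1/√(LC) = 1/√(84.2 mH · 471 nF) = 5020 rad/s.
ζ = (R/2)·√(C/L) = (166/2)·√(471 nF/84.2 mH) = 0.196.
The damped frequency ω_d = ω_n√(1−ζ²) = 4920 rad/s.

ω_d ≈ 4920 rad/s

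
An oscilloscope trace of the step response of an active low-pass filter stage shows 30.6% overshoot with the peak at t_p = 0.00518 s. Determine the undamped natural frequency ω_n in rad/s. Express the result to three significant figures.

ω_n ≈ 648 rad/s

The overshoot fixes ζ = −ln(OS)/√(π²+ln²(OS)) = 0.353.
t_p = π/ω_d ⇒ ω_d = 606 rad/s; then ω_n = ω_d/√(1−ζ²) = 648 rad/s.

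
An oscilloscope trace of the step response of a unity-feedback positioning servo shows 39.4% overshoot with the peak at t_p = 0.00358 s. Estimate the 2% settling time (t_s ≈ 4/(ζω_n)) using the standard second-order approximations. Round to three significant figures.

t_s ≈ 0.0154 s

ζ from %OS: ζ = |ln 0.394|/√(π²+ln²0.394) = 0.284.
From t_p = π/ω_d, ω_d = π/0.00358 = 878 rad/s, so ω_n = ω_d/√(1−ζ²) = 915 rad/s.
t_s ≈ 4/(ζω_n) = 4/(0.284·915) = 0.0154 s.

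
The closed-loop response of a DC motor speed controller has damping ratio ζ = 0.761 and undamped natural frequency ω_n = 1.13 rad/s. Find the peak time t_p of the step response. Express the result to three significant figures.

t_p ≈ 4.29 s

The damped frequency is ω_d = ω_n√(1−ζ²) = 1.13·√(1−0.579) = 0.733 rad/s.
Peak time t_p = π/ω_d = π/0.733 = 4.29 s.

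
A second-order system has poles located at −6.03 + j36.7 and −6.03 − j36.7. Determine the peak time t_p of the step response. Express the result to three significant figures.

t_p = π/ω_d with ω_d = 36.7 (the imaginary part), so t_p = 0.0856 s.

t_p ≈ 0.0856 s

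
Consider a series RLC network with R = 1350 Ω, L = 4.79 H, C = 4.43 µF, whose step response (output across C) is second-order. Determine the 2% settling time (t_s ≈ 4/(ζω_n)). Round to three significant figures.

t_s ≈ 0.0284 s

For a series RLC circuit (capacitor voltage as output), ω_n = 1/√(LC) = 1/√(4.79 H · 4.43 µF) = 217 rad/s.
ζ = (R/2)·√(C/L) = (1350/2)·√(4.43 µF/4.79 H) = 0.649.
t_s ≈ 4/(ζω_n) = 0.0284 s.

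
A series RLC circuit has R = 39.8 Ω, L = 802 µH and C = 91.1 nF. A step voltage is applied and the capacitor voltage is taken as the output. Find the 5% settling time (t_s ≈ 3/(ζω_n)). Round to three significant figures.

For a series RLC circuit (capacitor voltage as output), ω_n = 1/√(LC) = 1/√(802 µH · 91.1 nF) = 117000 rad/s.
ζ = (R/2)·√(C/L) = (39.8/2)·√(91.1 nF/802 µH) = 0.212.
t_s ≈ 3/(ζω_n) = 0.000121 s.

t_s ≈ 0.000121 s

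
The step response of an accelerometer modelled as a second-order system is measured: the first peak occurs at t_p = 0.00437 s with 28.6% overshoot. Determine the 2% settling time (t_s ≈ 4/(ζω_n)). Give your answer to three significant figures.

ζ from %OS: ζ = |ln 0.286|/√(π²+ln²0.286) = 0.370.
t_p = π/ω_d ⇒ ω_d = 719 rad/s; then ω_n = ω_d/√(1−ζ²) = 774 rad/s.
t_s ≈ 4/(ζω_n) = 4/(0.370·774) = 0.0140 s.

t_s ≈ 0.0140 s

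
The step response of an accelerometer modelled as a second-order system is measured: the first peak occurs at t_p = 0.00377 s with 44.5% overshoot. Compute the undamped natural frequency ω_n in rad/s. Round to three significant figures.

The overshoot fixes ζ = −ln(OS)/√(π²+ln²(OS)) = 0.250.
t_p = π/ω_d ⇒ ω_d = 833 rad/s; then ω_n = ω_d/√(1−ζ²) = 861 rad/s.

ω_n ≈ 861 rad/s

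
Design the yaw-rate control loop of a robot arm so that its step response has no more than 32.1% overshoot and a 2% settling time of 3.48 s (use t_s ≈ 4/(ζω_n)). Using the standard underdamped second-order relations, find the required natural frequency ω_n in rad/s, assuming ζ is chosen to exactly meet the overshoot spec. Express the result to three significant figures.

Inverting the overshoot relation: ζ = |ln 0.321|/√(π² + ln²0.321) = 0.340.
From t_s ≈ 4/(ζω_n): ω_n = 4/(ζ·t_s) = 4/(0.340·3.48) = 3.38 rad/s.

ω_n ≈ 3.38 rad/s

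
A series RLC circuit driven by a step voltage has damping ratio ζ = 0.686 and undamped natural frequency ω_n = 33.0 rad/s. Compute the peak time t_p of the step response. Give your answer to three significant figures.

The damped frequency is ω_d = ω_n√(1−ζ²) = 33.0·√(1−0.471) = 24.0 rad/s.
Peak time t_p = π/ω_d = π/24.0 = 0.131 s.

t_p ≈ 0.131 s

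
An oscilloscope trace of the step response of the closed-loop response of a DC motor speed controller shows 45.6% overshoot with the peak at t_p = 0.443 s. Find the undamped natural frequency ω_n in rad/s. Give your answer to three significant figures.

From the overshoot, ζ = −ln(OS)/√(π²+ln²(OS)) = 0.242.
t_p = π/ω_d ⇒ ω_d = 7.09 rad/s; then ω_n = ω_d/√(1−ζ²) = 7.31 rad/s.

ω_n ≈ 7.31 rad/s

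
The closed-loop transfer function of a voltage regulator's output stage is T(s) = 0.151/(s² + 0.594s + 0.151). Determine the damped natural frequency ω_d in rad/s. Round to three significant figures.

ω_d ≈ 0.251 rad/s

Comparing the denominator to s² + 2ζω_n s + ω_n²: ω_n = √0.151 = 0.389 rad/s, and 2ζω_n = 0.594 so ζ = 0.594/(2·0.389) = 0.764.
ω_d = 0.389·√(1 − 0.764²) = 0.251 rad/s.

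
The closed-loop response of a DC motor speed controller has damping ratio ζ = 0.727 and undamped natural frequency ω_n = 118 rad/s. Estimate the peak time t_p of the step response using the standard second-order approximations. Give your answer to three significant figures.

t_p ≈ 0.0388 s

The damped frequency is ω_d = ω_n√(1−ζ²) = 118·√(1−0.529) = 81.0 rad/s.
Peak time t_p = π/ω_d = π/81.0 = 0.0388 s.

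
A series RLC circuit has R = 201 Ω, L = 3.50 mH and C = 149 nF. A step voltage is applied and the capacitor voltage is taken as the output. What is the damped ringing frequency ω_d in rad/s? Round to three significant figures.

For a series RLC circuit (capacitor voltage as output), ω_n = 1/√(LC) = 1/√(3.50 mH · 149 nF) = 43800 rad/s.
ζ = (R/2)·√(C/L) = (201/2)·√(149 nF/3.50 mH) = 0.656.
The damped frequency ω_d = ω_n√(1−ζ²) = 33100 rad/s.

ω_d ≈ 33100 rad/s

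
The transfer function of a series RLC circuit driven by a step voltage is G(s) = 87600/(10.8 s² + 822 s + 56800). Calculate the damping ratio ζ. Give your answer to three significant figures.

ζ ≈ 0.525

Dividing through by 10.8: denominator becomes s² + 76.11 s + 5259.
So ω_n = √5259 = 72.5 rad/s and ζ = 76.11/(2·72.5) = 0.525.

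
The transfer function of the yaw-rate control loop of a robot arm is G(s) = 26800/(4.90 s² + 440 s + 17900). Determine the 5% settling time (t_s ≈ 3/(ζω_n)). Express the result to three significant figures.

Dividing through by 4.90: denominator becomes s² + 89.80 s + 3653.
So ω_n = √3653 = 60.4 rad/s and ζ = 89.80/(2·60.4) = 0.743.
t_s ≈ 3/(ζω_n) = 0.0668 s.

t_s ≈ 0.0668 s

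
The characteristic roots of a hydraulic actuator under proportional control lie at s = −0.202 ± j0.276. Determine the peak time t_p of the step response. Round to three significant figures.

t_p = π/ω_d with ω_d = 0.276 (the imaginary part), so t_p = 11.4 s.

t_p ≈ 11.4 s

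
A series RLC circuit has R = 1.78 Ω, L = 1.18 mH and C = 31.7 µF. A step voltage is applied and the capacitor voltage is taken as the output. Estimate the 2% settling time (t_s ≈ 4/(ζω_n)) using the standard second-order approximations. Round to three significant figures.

For a series RLC circuit (capacitor voltage as output), ω_n = 1/√(LC) = 1/√(1.18 mH · 31.7 µF) = 5170 rad/s.
ζ = (R/2)·√(C/L) = (1.78/2)·√(31.7 µF/1.18 mH) = 0.146.
t_s ≈ 4/(ζω_n) = 0.00530 s.

t_s ≈ 0.00530 s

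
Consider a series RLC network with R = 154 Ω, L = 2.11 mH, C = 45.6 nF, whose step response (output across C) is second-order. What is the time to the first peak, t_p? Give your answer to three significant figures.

t_p ≈ 0.0000330 s

For a series RLC circuit (capacitor voltage as output), ω_n = 1/√(LC) = 1/√(2.11 mH · 45.6 nF) = 102000 rad/s.
ζ = (R/2)·√(C/L) = (154/2)·√(45.6 nF/2.11 mH) = 0.358.
ω_d = 102000·√(1 − 0.358²) = 95200 rad/s. t_p = π/ω_d = 0.0000330 s.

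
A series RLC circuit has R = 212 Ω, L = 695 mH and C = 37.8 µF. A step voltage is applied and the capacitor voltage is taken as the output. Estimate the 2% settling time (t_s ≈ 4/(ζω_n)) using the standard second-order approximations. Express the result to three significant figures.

t_s ≈ 0.0262 s

For a series RLC circuit (capacitor voltage as output), ω_n = 1/√(LC) = 1/√(695 mH · 37.8 µF) = 195 rad/s.
ζ = (R/2)·√(C/L) = (212/2)·√(37.8 µF/695 mH) = 0.782.
t_s ≈ 4/(ζω_n) = 0.0262 s.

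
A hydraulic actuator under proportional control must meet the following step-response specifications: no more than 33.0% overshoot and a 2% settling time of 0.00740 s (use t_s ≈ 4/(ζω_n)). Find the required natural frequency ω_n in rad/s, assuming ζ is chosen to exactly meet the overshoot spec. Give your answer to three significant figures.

ω_n ≈ 1620 rad/s

ζ = −ln(OS)/√(π² + (ln OS)²). With OS = 0.330, ln OS = −1.109 and ζ = 1.109/3.331 = 0.333.
From t_s ≈ 4/(ζω_n): ω_n = 4/(ζ·t_s) = 4/(0.333·0.00740) = 1620 rad/s.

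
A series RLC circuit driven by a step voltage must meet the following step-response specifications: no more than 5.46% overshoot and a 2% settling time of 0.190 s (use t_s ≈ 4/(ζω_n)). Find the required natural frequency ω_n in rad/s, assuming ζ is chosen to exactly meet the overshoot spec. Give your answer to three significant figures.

ω_n ≈ 31.0 rad/s

ζ = −ln(OS)/√(π² + (ln OS)²). With OS = 0.0546, ln OS = −2.908 and ζ = 2.908/4.281 = 0.679.
Then ω_n = 4/(ζ t_s) = 4/(0.679 × 0.190) = 31.0 rad/s.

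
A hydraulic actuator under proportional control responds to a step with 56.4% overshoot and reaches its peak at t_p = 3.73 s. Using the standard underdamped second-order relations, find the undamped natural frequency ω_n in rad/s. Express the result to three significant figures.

ω_n ≈ 0.856 rad/s

ζ from %OS: ζ = |ln 0.564|/√(π²+ln²0.564) = 0.179.
From t_p = π/ω_d, ω_d = π/3.73 = 0.842 rad/s, so ω_n = ω_d/√(1−ζ²) = 0.856 rad/s.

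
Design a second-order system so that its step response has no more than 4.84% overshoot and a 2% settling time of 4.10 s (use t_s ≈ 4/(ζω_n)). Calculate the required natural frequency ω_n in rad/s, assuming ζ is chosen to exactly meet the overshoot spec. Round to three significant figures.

ω_n ≈ 1.41 rad/s

From %OS = 100·exp(−πζ/√(1−ζ²)), invert to get ζ = −ln(OS)/√(π² + ln²(OS)) with OS = 0.0484.
−ln 0.0484 = 3.028, so ζ = 3.028/√(π² + 9.170) = 0.694.
Then ω_n = 4/(ζ t_s) = 4/(0.694 × 4.10) = 1.41 rad/s.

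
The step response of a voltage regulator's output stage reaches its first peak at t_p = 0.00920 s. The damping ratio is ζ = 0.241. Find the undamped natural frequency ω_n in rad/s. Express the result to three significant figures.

ω_n ≈ 352 rad/s

Peak time t_p = π/ω_d, so ω_d = π/t_p = π/0.00920 = 341 rad/s.
ω_n = ω_d/√(1−ζ²) = 341/√0.942 = 352 rad/s.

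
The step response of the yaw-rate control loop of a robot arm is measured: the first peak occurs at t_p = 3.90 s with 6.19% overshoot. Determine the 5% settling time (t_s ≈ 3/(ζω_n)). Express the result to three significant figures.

ζ from %OS: ζ = |ln 0.0619|/√(π²+ln²0.0619) = 0.663.
t_p = π/ω_d ⇒ ω_d = 0.806 rad/s; then ω_n = ω_d/√(1−ζ²) = 1.08 rad/s.
t_s ≈ 3/(ζω_n) = 3/(0.663·1.08) = 4.21 s.

t_s ≈ 4.21 s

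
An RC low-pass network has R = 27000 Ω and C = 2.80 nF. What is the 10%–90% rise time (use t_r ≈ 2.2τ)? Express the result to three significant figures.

τ = RC = 27000 × 2.80 nF = 0.0000756 s.
t_r ≈ 2.2τ = 0.000166 s.

t_r ≈ 0.000166 s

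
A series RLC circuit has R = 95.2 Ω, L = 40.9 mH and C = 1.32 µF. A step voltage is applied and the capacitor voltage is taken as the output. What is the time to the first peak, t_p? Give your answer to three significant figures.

t_p ≈ 0.000758 s

For a series RLC circuit (capacitor voltage as output), ω_n = 1/√(LC) = 1/√(40.9 mH · 1.32 µF) = 4300 rad/s.
ζ = (R/2)·√(C/L) = (95.2/2)·√(1.32 µF/40.9 mH) = 0.270.
ω_d = 4300·√(1 − 0.270²) = 4140 rad/s. t_p = π/ω_d = 0.000758 s.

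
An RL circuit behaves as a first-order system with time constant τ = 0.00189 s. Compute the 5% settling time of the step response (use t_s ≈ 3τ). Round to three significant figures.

t_s ≈ 3τ = 0.00567 s.

t_s ≈ 0.00567 s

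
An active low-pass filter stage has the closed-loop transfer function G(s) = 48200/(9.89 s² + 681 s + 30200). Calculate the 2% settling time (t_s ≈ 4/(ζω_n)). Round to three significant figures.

Dividing through by 9.89: denominator becomes s² + 68.86 s + 3054.
So ω_n = √3054 = 55.3 rad/s and ζ = 68.86/(2·55.3) = 0.623.
t_s ≈ 4/(ζω_n) = 0.116 s.

t_s ≈ 0.116 s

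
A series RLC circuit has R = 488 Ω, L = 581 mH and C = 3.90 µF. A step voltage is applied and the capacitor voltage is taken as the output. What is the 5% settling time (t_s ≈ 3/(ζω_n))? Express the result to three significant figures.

t_s ≈ 0.00714 s

For a series RLC circuit (capacitor voltage as output), ω_n = 1/√(LC) = 1/√(581 mH · 3.90 µF) = 664 rad/s.
ζ = (R/2)·√(C/L) = (488/2)·√(3.90 µF/581 mH) = 0.632.
t_s ≈ 3/(ζω_n) = 0.00714 s.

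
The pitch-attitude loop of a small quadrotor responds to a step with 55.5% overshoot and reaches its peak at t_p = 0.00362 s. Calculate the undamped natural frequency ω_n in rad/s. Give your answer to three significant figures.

From the overshoot, ζ = −ln(OS)/√(π²+ln²(OS)) = 0.184.
From t_p = π/ω_d, ω_d = π/0.00362 = 868 rad/s, so ω_n = ω_d/√(1−ζ²) = 883 rad/s.

ω_n ≈ 883 rad/s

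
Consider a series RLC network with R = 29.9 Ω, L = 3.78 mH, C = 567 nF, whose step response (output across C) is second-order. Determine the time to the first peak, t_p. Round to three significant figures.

t_p ≈ 0.000148 s

For a series RLC circuit (capacitor voltage as output), ω_n = 1/√(LC) = 1/√(3.78 mH · 567 nF) = 21600 rad/s.
ζ = (R/2)·√(C/L) = (29.9/2)·√(567 nF/3.78 mH) = 0.183.
ω_d = 21600·√(1 − 0.183²) = 21200 rad/s. t_p = π/ω_d = 0.000148 s.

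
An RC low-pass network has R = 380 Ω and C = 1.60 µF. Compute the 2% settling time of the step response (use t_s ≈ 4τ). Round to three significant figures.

t_s ≈ 0.00243 s

τ = RC = 380 × 1.60 µF = 0.000608 s.
t_s ≈ 4τ = 0.00243 s.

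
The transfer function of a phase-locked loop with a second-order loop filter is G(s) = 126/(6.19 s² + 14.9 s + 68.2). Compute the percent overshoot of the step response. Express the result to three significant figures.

Dividing through by 6.19: denominator becomes s² + 2.407 s + 11.02.
So ω_n = √11.02 = 3.32 rad/s and ζ = 2.407/(2·3.32) = 0.363.
%OS = 100 e^{−πζ/√(1−ζ²)} with ζ = 0.363 gives 29.5%.

%OS ≈ 29.5%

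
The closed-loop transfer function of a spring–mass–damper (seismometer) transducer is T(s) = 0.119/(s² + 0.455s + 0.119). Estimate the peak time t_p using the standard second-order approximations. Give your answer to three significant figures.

t_p ≈ 12.1 s

ω_n = √0.119 = 0.345 rad/s; ζ = 0.455/(2·0.345) = 0.659.
The damped frequency ω_d = ω_n√(1−ζ²) = 0.259 rad/s. Then t_p = π/ω_d = 12.1 s.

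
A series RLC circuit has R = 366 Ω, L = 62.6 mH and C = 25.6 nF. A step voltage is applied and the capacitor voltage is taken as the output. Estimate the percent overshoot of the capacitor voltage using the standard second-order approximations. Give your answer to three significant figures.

For a series RLC circuit (capacitor voltage as output), ω_n = 1/√(LC) = 1/√(62.6 mH · 25.6 nF) = 25000 rad/s.
ζ = (R/2)·√(C/L) = (366/2)·√(25.6 nF/62.6 mH) = 0.117.
Overshoot: exp(−π·0.117/√(1−0.117²)) = 0.691, i.e. 69.1%.

%OS ≈ 69.1%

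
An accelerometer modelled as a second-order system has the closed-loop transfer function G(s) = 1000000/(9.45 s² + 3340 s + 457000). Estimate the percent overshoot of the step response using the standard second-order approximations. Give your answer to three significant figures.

%OS ≈ 1.44%

Dividing through by 9.45: denominator becomes s² + 353.4 s + 48360.
So ω_n = √48360 = 220 rad/s and ζ = 353.4/(2·220) = 0.804.
%OS = 100 e^{−πζ/√(1−ζ²)} with ζ = 0.804 gives 1.44%.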